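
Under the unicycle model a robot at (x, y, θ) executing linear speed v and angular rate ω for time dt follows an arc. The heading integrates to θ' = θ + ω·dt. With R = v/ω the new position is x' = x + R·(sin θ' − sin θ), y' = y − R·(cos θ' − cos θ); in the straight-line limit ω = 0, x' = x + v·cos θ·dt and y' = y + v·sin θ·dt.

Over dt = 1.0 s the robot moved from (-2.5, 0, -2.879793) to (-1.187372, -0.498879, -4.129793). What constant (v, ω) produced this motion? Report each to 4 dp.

v = -1.5000, ω = -1.2500

Δθ = -4.129793 − -2.879793 = -1.250000
ω = Δθ/dt = -1.250000/1.0 = -1.2500
R = Δx/(sin θ' − sin θ) = 1.2000
v = R·ω = 1.2000·-1.2500 = -1.5000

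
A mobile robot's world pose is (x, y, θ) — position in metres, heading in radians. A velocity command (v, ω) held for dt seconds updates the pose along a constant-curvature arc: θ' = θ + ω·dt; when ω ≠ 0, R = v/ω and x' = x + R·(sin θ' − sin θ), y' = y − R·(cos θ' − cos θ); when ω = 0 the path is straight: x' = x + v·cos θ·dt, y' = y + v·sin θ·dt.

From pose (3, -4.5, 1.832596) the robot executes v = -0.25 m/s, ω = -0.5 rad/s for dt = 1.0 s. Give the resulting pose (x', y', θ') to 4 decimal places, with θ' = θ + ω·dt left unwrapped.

(3.0029, -4.7474, 1.3326)

θ' = 1.8326 + -0.5·1.0 = 1.3326
R = v/ω = -0.25/-0.5 = 0.5000
x' = 3 + 0.5000·(sin 1.3326 − sin 1.8326) = 3.0029
y' = -4.5 − 0.5000·(cos 1.3326 − cos 1.8326) = -4.7474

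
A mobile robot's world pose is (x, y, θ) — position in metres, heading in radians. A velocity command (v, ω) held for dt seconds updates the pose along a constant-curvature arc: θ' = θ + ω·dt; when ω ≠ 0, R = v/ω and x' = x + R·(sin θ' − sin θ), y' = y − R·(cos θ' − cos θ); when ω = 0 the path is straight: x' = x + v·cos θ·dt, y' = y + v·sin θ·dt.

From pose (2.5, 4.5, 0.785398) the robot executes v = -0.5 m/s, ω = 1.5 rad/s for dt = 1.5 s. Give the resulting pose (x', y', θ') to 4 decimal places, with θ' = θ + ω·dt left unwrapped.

(2.7004, 3.9328, 3.0354)

θ' = 0.7854 + 1.5·1.5 = 3.0354
R = v/ω = -0.5/1.5 = -0.3333
x' = 2.5 + -0.3333·(sin 3.0354 − sin 0.7854) = 2.7004
y' = 4.5 − -0.3333·(cos 3.0354 − cos 0.7854) = 3.9328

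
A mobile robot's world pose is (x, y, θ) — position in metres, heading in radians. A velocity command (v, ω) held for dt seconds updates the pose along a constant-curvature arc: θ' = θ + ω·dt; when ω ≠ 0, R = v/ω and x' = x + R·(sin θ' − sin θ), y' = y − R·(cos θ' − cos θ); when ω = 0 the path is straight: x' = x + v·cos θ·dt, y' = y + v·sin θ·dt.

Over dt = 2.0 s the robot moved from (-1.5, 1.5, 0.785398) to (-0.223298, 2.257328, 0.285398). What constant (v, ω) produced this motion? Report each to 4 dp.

Δθ = 0.285398 − 0.785398 = -0.500000
ω = Δθ/dt = -0.500000/2.0 = -0.2500
R = Δx/(sin θ' − sin θ) = -3.0000
v = R·ω = -3.0000·-0.2500 = 0.7500

v = 0.7500, ω = -0.2500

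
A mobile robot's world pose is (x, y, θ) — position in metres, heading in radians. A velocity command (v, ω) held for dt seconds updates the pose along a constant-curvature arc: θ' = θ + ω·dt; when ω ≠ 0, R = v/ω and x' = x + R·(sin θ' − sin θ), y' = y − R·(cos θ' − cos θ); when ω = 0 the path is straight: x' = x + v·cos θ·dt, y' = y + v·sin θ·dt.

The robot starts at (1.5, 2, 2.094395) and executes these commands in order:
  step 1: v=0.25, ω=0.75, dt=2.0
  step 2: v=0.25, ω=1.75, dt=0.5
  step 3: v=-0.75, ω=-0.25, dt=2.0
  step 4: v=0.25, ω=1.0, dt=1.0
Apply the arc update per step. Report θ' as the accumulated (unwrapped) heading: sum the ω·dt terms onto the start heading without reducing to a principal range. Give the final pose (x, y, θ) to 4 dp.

step 1: θ'=3.5944 (R=0.3333) → pose (1.0655, 2.1331, 3.5944)
step 2: θ'=4.4694 (R=0.1429) → pose (0.9893, 2.0390, 4.4694)
step 3: θ'=3.9694 (R=3.0000) → pose (1.6919, 3.3466, 3.9694)
step 4: θ'=4.9694 (R=0.2500) → pose (1.6342, 3.1140, 4.9694)

(1.6342, 3.1140, 4.9694)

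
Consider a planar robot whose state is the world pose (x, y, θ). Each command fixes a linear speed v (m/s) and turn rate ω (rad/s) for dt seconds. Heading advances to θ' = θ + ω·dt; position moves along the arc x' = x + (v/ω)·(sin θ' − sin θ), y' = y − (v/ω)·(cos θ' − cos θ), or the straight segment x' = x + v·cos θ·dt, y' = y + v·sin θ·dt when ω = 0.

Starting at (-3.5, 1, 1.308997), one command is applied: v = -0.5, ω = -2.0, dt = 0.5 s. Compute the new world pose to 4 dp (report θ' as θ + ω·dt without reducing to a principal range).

(-3.6655, 0.8265, 0.3090)

θ' = 1.3090 + -2.0·0.5 = 0.3090
R = v/ω = -0.5/-2.0 = 0.2500
x' = -3.5 + 0.2500·(sin 0.3090 − sin 1.3090) = -3.6655
y' = 1 − 0.2500·(cos 0.3090 − cos 1.3090) = 0.8265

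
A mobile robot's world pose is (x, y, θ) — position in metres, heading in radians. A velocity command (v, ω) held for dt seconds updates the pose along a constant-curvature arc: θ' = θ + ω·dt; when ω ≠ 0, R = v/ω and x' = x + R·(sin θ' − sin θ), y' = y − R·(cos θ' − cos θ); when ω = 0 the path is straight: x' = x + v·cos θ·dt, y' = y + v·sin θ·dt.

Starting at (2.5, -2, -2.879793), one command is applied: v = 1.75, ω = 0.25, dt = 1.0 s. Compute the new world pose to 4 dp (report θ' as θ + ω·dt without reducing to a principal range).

θ' = -2.8798 + 0.25·1.0 = -2.6298
R = v/ω = 1.75/0.25 = 7.0000
x' = 2.5 + 7.0000·(sin -2.6298 − sin -2.8798) = 0.8835
y' = -2 − 7.0000·(cos -2.6298 − cos -2.8798) = -2.6584

(0.8835, -2.6584, -2.6298)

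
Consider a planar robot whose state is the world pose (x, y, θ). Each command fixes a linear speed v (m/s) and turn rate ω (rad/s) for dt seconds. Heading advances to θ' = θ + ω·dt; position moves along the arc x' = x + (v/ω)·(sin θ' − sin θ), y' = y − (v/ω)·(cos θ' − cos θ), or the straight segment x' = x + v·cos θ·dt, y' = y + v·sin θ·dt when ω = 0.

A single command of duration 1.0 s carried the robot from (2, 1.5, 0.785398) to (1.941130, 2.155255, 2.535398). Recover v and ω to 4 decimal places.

Δθ = 2.535398 − 0.785398 = 1.750000
ω = Δθ/dt = 1.750000/1.0 = 1.7500
R = −Δy/(cos θ' − cos θ) = 0.4286
v = R·ω = 0.4286·1.7500 = 0.7500

v = 0.7500, ω = 1.7500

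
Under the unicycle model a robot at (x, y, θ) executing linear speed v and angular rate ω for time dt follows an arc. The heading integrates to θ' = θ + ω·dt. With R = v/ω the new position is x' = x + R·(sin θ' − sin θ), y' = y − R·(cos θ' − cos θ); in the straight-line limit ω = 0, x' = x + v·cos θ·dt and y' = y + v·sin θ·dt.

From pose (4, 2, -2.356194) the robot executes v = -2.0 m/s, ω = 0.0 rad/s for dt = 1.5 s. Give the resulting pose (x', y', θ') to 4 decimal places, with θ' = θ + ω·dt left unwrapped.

θ' = -2.3562 + 0.0·1.5 = -2.3562
ω = 0 → straight: x' = 4 + -2.0·cos(-2.3562)·1.5 = 6.1213
y' = 2 + -2.0·sin(-2.3562)·1.5 = 4.1213

(6.1213, 4.1213, -2.3562)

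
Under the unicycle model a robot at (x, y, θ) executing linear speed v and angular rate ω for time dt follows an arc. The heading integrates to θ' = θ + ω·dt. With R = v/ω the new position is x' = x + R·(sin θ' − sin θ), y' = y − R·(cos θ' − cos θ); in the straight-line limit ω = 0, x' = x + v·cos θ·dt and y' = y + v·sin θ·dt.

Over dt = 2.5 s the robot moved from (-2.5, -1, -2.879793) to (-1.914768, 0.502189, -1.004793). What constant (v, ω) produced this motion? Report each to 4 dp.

Δθ = -1.004793 − -2.879793 = 1.875000
ω = Δθ/dt = 1.875000/2.5 = 0.7500
R = −Δy/(cos θ' − cos θ) = -1.0000
v = R·ω = -1.0000·0.7500 = -0.7500

v = -0.7500, ω = 0.7500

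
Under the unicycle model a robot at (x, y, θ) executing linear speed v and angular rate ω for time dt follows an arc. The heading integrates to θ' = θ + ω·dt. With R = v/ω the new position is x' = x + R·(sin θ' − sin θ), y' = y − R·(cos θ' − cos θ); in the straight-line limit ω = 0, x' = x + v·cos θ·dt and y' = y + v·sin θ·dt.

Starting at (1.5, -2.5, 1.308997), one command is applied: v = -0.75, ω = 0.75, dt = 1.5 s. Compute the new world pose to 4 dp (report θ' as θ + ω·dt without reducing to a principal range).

θ' = 1.3090 + 0.75·1.5 = 2.4340
R = v/ω = -0.75/0.75 = -1.0000
x' = 1.5 + -1.0000·(sin 2.4340 − sin 1.3090) = 1.8159
y' = -2.5 − -1.0000·(cos 2.4340 − cos 1.3090) = -3.5187

(1.8159, -3.5187, 2.4340)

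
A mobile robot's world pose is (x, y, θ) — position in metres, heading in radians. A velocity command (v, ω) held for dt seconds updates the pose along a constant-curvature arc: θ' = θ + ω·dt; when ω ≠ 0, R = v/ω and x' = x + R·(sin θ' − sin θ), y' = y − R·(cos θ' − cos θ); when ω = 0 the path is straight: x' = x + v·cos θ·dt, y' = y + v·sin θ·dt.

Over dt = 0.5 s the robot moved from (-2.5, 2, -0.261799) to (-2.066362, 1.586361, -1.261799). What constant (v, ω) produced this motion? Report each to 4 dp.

v = 1.2500, ω = -2.0000

Δθ = -1.261799 − -0.261799 = -1.000000
ω = Δθ/dt = -1.000000/0.5 = -2.0000
R = Δx/(sin θ' − sin θ) = -0.6250
v = R·ω = -0.6250·-2.0000 = 1.2500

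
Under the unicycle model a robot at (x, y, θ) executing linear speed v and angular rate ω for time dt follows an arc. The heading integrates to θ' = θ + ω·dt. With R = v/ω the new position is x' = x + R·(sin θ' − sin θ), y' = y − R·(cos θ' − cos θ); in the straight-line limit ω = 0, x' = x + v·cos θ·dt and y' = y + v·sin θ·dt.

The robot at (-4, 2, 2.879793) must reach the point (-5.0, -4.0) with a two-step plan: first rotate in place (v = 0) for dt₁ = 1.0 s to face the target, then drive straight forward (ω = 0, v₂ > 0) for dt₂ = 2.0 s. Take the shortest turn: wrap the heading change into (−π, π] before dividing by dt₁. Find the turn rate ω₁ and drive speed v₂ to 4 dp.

heading to target = atan2(-4−2, -5−-4) = -1.7359
Δθ = wrap(-1.7359 − 2.8798) = 1.6674; ω₁ = Δθ/dt₁ = 1.6674
distance = √((-5−-4)² + (-4−2)²) = 6.0828; v₂ = distance/dt₂ = 3.0414

ω₁ = 1.6674, v₂ = 3.0414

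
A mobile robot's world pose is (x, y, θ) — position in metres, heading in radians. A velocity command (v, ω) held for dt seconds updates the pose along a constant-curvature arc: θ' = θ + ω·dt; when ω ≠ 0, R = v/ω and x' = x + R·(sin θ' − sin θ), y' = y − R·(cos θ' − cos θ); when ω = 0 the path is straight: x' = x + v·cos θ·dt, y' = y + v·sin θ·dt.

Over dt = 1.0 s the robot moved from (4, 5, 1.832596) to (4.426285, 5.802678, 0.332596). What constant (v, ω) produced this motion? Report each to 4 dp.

v = 1.0000, ω = -1.5000

Δθ = 0.332596 − 1.832596 = -1.500000
ω = Δθ/dt = -1.500000/1.0 = -1.5000
R = −Δy/(cos θ' − cos θ) = -0.6667
v = R·ω = -0.6667·-1.5000 = 1.0000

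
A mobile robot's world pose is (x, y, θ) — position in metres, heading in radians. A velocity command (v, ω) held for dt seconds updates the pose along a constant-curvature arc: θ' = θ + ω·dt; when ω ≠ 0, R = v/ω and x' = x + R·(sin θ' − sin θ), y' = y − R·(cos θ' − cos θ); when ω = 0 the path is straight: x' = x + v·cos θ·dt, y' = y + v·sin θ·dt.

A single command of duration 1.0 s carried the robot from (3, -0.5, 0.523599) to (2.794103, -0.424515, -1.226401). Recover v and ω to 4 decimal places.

Δθ = -1.226401 − 0.523599 = -1.750000
ω = Δθ/dt = -1.750000/1.0 = -1.7500
R = Δx/(sin θ' − sin θ) = 0.1429
v = R·ω = 0.1429·-1.7500 = -0.2500

v = -0.2500, ω = -1.7500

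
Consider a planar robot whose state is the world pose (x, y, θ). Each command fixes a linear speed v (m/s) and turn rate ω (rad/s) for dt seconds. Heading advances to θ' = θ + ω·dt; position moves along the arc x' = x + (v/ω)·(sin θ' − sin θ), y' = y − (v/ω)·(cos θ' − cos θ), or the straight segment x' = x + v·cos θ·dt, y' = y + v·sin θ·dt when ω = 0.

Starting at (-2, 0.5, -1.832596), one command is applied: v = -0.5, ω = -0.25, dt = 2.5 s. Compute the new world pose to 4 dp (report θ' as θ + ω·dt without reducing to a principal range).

θ' = -1.8326 + -0.25·2.5 = -2.4576
R = v/ω = -0.5/-0.25 = 2.0000
x' = -2 + 2.0000·(sin -2.4576 − sin -1.8326) = -1.3319
y' = 0.5 − 2.0000·(cos -2.4576 − cos -1.8326) = 1.5325

(-1.3319, 1.5325, -2.4576)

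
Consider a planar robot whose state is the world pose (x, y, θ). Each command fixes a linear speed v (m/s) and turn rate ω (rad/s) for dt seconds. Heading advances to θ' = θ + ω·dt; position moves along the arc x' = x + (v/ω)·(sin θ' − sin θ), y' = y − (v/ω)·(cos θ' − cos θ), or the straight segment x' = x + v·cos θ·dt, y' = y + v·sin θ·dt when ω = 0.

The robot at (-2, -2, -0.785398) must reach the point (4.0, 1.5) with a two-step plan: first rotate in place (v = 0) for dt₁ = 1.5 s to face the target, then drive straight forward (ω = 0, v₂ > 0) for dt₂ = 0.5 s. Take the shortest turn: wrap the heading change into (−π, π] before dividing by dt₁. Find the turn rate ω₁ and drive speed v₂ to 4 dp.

ω₁ = 0.8756, v₂ = 13.8924

heading to target = atan2(1.5−-2, 4−-2) = 0.5281
Δθ = wrap(0.5281 − -0.7854) = 1.3135; ω₁ = Δθ/dt₁ = 0.8756
distance = √((4−-2)² + (1.5−-2)²) = 6.9462; v₂ = distance/dt₂ = 13.8924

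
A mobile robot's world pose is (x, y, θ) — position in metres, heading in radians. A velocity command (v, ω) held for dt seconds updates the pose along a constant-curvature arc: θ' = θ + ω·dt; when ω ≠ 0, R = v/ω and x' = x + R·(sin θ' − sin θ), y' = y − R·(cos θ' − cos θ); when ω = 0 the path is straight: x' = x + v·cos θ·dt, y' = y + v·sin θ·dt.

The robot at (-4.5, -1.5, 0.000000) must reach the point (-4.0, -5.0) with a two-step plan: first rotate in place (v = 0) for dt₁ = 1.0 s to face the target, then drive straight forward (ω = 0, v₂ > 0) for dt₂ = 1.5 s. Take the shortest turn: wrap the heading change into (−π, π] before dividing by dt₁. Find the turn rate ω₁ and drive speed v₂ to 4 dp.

ω₁ = -1.4289, v₂ = 2.3570

heading to target = atan2(-5−-1.5, -4−-4.5) = -1.4289
Δθ = wrap(-1.4289 − 0.0000) = -1.4289; ω₁ = Δθ/dt₁ = -1.4289
distance = √((-4−-4.5)² + (-5−-1.5)²) = 3.5355; v₂ = distance/dt₂ = 2.3570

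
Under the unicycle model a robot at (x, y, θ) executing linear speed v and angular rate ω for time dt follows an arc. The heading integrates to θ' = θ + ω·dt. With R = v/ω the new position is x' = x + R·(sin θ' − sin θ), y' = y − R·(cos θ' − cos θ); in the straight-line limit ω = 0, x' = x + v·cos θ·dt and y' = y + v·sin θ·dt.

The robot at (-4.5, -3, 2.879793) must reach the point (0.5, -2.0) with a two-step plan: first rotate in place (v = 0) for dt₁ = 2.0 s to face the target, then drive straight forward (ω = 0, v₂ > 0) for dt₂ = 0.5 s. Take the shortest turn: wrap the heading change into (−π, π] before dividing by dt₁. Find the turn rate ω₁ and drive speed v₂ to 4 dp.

heading to target = atan2(-2−-3, 0.5−-4.5) = 0.1974
Δθ = wrap(0.1974 − 2.8798) = -2.6824; ω₁ = Δθ/dt₁ = -1.3412
distance = √((0.5−-4.5)² + (-2−-3)²) = 5.0990; v₂ = distance/dt₂ = 10.1980

ω₁ = -1.3412, v₂ = 10.1980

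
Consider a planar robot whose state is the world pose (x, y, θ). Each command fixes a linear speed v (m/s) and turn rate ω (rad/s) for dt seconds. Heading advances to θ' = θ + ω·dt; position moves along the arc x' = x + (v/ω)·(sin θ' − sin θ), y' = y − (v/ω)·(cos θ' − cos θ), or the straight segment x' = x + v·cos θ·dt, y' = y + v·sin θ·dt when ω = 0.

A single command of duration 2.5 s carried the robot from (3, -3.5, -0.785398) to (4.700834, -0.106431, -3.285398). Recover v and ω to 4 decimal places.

v = -2.0000, ω = -1.0000

Δθ = -3.285398 − -0.785398 = -2.500000
ω = Δθ/dt = -2.500000/2.5 = -1.0000
R = −Δy/(cos θ' − cos θ) = 2.0000
v = R·ω = 2.0000·-1.0000 = -2.0000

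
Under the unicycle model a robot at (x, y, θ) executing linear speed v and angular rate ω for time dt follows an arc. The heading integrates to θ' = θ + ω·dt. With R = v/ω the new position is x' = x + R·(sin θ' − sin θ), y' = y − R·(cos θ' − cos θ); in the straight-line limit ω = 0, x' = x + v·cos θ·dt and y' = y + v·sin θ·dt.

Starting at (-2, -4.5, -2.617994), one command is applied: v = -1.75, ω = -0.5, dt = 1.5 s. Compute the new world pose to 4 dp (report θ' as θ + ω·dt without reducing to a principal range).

(0.5357, -4.1204, -3.3680)

θ' = -2.6180 + -0.5·1.5 = -3.3680
R = v/ω = -1.75/-0.5 = 3.5000
x' = -2 + 3.5000·(sin -3.3680 − sin -2.6180) = 0.5357
y' = -4.5 − 3.5000·(cos -3.3680 − cos -2.6180) = -4.1204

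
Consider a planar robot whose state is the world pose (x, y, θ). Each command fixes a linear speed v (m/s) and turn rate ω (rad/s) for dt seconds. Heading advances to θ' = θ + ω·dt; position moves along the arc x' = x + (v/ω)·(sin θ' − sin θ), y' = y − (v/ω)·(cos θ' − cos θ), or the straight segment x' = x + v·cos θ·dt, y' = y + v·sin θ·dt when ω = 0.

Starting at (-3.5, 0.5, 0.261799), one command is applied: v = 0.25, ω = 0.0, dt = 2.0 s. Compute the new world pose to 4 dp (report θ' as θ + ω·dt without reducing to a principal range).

(-3.0170, 0.6294, 0.2618)

θ' = 0.2618 + 0.0·2.0 = 0.2618
ω = 0 → straight: x' = -3.5 + 0.25·cos(0.2618)·2.0 = -3.0170
y' = 0.5 + 0.25·sin(0.2618)·2.0 = 0.6294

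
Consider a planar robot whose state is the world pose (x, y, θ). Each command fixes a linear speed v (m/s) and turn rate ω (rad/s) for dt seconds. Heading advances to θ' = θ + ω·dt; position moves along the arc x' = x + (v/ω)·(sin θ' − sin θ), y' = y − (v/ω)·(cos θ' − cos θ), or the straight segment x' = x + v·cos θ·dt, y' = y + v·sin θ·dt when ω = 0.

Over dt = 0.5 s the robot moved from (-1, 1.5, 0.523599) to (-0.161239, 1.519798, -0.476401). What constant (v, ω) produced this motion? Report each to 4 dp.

v = 1.7500, ω = -2.0000

Δθ = -0.476401 − 0.523599 = -1.000000
ω = Δθ/dt = -1.000000/0.5 = -2.0000
R = Δx/(sin θ' − sin θ) = -0.8750
v = R·ω = -0.8750·-2.0000 = 1.7500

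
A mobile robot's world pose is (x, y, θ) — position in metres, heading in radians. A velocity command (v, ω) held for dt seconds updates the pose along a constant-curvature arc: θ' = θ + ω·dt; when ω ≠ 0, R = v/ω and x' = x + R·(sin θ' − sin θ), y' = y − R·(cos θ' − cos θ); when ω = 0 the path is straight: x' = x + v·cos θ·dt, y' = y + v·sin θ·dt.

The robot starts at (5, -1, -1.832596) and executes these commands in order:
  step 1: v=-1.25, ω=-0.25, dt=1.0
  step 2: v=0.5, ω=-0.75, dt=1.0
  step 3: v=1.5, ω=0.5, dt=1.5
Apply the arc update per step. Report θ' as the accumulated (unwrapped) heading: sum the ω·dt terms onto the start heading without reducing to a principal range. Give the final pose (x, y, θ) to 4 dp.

(3.3885, -1.5426, -2.0826)

step 1: θ'=-2.0826 (R=5.0000) → pose (5.4703, 0.1546, -2.0826)
step 2: θ'=-2.8326 (R=-0.6667) → pose (5.0918, -0.1540, -2.8326)
step 3: θ'=-2.0826 (R=3.0000) → pose (3.3885, -1.5426, -2.0826)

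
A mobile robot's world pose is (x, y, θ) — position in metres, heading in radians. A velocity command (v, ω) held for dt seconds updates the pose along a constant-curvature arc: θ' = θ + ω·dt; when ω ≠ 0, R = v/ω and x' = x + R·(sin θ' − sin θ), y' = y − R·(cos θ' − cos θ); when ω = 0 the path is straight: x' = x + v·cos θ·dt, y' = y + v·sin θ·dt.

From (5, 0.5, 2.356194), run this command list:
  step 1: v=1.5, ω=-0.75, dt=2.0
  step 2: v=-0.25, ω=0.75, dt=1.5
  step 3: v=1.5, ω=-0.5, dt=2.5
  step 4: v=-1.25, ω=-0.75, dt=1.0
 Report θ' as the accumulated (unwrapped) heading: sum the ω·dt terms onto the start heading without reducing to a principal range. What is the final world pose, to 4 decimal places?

step 1: θ'=0.8562 (R=-2.0000) → pose (4.9035, 3.2248, 0.8562)
step 2: θ'=1.9812 (R=-0.3333) → pose (4.8496, 2.8734, 1.9812)
step 3: θ'=0.7312 (R=-3.0000) → pose (5.5972, 6.3035, 0.7312)
step 4: θ'=-0.0188 (R=1.6667) → pose (4.4530, 5.8777, -0.0188)

(4.4530, 5.8777, -0.0188)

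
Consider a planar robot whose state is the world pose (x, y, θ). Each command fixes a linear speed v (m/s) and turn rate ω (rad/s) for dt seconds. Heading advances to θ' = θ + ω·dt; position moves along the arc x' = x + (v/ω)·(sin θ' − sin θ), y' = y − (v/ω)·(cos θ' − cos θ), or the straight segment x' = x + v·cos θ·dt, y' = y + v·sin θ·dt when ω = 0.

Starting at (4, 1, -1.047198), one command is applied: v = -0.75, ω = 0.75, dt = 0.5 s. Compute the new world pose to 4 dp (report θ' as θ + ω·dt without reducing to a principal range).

(3.7567, 1.2825, -0.6722)

θ' = -1.0472 + 0.75·0.5 = -0.6722
R = v/ω = -0.75/0.75 = -1.0000
x' = 4 + -1.0000·(sin -0.6722 − sin -1.0472) = 3.7567
y' = 1 − -1.0000·(cos -0.6722 − cos -1.0472) = 1.2825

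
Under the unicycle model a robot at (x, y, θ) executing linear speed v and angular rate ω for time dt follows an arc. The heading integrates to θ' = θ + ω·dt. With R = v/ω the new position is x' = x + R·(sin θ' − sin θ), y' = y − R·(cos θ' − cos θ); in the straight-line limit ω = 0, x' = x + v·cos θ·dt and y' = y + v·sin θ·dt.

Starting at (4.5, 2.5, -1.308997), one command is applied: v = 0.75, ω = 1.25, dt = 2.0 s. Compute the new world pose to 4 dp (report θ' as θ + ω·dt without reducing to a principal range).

(5.6368, 2.4329, 1.1910)

θ' = -1.3090 + 1.25·2.0 = 1.1910
R = v/ω = 0.75/1.25 = 0.6000
x' = 4.5 + 0.6000·(sin 1.1910 − sin -1.3090) = 5.6368
y' = 2.5 − 0.6000·(cos 1.1910 − cos -1.3090) = 2.4329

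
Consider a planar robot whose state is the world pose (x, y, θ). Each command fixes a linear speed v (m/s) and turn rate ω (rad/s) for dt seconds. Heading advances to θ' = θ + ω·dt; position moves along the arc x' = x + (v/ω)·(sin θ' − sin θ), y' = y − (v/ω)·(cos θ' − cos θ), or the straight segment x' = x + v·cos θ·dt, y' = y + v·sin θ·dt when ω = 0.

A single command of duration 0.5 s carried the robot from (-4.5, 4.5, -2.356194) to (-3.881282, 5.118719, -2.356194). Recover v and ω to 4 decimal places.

v = -1.7500, ω = 0.0000

Δθ = -2.356194 − -2.356194 = 0.000000
ω = Δθ/dt = 0.000000/0.5 = 0.0000
ω = 0 → v = (Δx·cos θ + Δy·sin θ)/dt = -1.7500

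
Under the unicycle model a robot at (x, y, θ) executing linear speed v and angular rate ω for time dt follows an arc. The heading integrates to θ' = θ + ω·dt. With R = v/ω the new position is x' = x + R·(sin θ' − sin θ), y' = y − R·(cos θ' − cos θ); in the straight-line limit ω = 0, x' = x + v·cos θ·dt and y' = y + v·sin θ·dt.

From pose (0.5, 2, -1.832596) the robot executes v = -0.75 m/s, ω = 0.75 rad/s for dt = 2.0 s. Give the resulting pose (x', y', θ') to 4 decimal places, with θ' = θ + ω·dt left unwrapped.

θ' = -1.8326 + 0.75·2.0 = -0.3326
R = v/ω = -0.75/0.75 = -1.0000
x' = 0.5 + -1.0000·(sin -0.3326 − sin -1.8326) = -0.1394
y' = 2 − -1.0000·(cos -0.3326 − cos -1.8326) = 3.2040

(-0.1394, 3.2040, -0.3326)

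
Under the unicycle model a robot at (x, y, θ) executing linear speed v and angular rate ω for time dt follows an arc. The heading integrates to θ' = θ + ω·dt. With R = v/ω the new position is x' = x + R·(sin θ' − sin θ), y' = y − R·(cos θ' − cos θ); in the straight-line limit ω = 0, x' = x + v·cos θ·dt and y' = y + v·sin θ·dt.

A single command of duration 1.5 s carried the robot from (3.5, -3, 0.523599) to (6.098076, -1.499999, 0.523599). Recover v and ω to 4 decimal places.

v = 2.0000, ω = 0.0000

Δθ = 0.523599 − 0.523599 = 0.000000
ω = Δθ/dt = 0.000000/1.5 = 0.0000
ω = 0 → v = (Δx·cos θ + Δy·sin θ)/dt = 2.0000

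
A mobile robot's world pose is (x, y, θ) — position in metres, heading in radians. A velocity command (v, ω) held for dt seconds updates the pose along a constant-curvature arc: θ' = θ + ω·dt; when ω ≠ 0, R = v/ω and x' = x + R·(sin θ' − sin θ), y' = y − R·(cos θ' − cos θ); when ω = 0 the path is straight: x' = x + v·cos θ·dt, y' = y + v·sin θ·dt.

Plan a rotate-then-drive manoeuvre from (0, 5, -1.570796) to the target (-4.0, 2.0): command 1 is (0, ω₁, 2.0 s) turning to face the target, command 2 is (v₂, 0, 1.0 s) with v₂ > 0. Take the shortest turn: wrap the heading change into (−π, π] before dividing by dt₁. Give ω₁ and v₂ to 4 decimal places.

ω₁ = -0.4636, v₂ = 5.0000

heading to target = atan2(2−5, -4−0) = -2.4981
Δθ = wrap(-2.4981 − -1.5708) = -0.9273; ω₁ = Δθ/dt₁ = -0.4636
distance = √((-4−0)² + (2−5)²) = 5.0000; v₂ = distance/dt₂ = 5.0000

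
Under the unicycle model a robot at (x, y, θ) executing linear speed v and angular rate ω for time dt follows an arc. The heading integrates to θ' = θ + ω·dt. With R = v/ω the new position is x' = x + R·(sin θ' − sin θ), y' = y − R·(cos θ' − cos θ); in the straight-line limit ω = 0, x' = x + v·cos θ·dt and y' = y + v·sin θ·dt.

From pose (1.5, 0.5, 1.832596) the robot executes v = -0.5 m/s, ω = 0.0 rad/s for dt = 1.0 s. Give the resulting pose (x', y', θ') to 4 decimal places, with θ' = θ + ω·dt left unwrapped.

(1.6294, 0.0170, 1.8326)

θ' = 1.8326 + 0.0·1.0 = 1.8326
ω = 0 → straight: x' = 1.5 + -0.5·cos(1.8326)·1.0 = 1.6294
y' = 0.5 + -0.5·sin(1.8326)·1.0 = 0.0170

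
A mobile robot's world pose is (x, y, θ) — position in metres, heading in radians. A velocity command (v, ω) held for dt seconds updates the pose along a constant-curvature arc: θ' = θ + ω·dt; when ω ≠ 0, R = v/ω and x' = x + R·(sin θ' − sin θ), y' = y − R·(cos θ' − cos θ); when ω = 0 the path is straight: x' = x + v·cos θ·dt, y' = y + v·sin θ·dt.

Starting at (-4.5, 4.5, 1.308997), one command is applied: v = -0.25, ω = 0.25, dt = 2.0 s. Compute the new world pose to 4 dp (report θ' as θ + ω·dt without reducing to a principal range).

(-4.5058, 4.0052, 1.8090)

θ' = 1.3090 + 0.25·2.0 = 1.8090
R = v/ω = -0.25/0.25 = -1.0000
x' = -4.5 + -1.0000·(sin 1.8090 − sin 1.3090) = -4.5058
y' = 4.5 − -1.0000·(cos 1.8090 − cos 1.3090) = 4.0052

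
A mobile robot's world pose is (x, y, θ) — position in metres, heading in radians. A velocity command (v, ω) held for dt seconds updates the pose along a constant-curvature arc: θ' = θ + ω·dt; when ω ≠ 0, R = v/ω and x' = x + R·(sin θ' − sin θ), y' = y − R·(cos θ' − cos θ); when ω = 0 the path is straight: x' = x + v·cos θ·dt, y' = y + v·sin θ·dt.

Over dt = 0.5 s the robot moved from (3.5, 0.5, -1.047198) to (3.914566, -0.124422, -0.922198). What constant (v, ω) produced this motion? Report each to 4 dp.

v = 1.5000, ω = 0.2500

Δθ = -0.922198 − -1.047198 = 0.125000
ω = Δθ/dt = 0.125000/0.5 = 0.2500
R = −Δy/(cos θ' − cos θ) = 6.0000
v = R·ω = 6.0000·0.2500 = 1.5000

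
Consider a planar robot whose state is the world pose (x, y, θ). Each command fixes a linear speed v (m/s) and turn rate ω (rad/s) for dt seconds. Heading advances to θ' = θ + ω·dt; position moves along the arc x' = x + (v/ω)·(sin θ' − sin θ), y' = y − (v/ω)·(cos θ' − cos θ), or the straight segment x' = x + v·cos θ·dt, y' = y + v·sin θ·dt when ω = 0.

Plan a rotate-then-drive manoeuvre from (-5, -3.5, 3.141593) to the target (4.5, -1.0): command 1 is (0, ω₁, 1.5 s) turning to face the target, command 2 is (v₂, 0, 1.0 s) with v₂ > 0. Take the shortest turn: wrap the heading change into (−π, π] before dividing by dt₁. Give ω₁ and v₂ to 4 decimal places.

heading to target = atan2(-1−-3.5, 4.5−-5) = 0.2573
Δθ = wrap(0.2573 − 3.1416) = -2.8843; ω₁ = Δθ/dt₁ = -1.9228
distance = √((4.5−-5)² + (-1−-3.5)²) = 9.8234; v₂ = distance/dt₂ = 9.8234

ω₁ = -1.9228, v₂ = 9.8234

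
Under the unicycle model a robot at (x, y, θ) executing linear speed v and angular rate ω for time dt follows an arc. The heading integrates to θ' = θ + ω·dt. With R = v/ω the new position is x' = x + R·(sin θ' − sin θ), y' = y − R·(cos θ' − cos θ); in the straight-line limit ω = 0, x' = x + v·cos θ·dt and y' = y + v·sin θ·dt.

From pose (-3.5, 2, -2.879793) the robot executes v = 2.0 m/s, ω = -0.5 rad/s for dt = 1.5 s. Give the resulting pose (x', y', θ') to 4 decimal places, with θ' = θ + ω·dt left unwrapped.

(-6.4114, 2.3310, -3.6298)

θ' = -2.8798 + -0.5·1.5 = -3.6298
R = v/ω = 2.0/-0.5 = -4.0000
x' = -3.5 + -4.0000·(sin -3.6298 − sin -2.8798) = -6.4114
y' = 2 − -4.0000·(cos -3.6298 − cos -2.8798) = 2.3310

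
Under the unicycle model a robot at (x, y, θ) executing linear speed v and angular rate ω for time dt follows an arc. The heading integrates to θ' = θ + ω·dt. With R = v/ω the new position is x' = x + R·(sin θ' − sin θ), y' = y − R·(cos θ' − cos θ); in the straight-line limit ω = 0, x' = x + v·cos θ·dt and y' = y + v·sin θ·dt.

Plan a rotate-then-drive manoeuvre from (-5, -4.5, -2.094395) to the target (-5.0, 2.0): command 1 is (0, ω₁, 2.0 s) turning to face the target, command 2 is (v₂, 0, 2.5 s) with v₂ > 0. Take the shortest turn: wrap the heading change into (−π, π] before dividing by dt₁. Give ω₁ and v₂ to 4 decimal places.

heading to target = atan2(2−-4.5, -5−-5) = 1.5708
Δθ = wrap(1.5708 − -2.0944) = -2.6180; ω₁ = Δθ/dt₁ = -1.3090
distance = √((-5−-5)² + (2−-4.5)²) = 6.5000; v₂ = distance/dt₂ = 2.6000

ω₁ = -1.3090, v₂ = 2.6000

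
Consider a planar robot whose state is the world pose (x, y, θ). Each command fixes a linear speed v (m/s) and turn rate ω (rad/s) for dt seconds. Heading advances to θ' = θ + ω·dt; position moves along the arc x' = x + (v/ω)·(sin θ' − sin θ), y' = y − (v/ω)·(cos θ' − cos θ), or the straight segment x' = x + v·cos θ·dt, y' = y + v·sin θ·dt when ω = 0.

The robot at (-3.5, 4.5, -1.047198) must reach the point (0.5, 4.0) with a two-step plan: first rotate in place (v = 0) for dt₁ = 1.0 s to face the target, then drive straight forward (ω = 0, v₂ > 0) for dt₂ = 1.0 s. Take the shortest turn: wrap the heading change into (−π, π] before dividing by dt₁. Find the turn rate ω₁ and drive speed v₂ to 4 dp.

ω₁ = 0.9228, v₂ = 4.0311

heading to target = atan2(4−4.5, 0.5−-3.5) = -0.1244
Δθ = wrap(-0.1244 − -1.0472) = 0.9228; ω₁ = Δθ/dt₁ = 0.9228
distance = √((0.5−-3.5)² + (4−4.5)²) = 4.0311; v₂ = distance/dt₂ = 4.0311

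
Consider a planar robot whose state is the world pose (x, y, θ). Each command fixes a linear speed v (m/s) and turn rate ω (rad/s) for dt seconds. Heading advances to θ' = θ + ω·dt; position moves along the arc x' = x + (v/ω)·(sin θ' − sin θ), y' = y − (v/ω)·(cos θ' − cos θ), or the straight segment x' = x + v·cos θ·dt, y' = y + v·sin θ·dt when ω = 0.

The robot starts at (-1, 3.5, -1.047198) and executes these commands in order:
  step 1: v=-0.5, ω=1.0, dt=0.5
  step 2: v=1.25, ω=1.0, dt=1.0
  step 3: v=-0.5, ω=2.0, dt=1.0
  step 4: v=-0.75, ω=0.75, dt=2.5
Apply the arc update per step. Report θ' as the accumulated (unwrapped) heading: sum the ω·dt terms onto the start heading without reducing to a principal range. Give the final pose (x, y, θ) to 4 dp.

step 1: θ'=-0.5472 (R=-0.5000) → pose (-1.1729, 3.6770, -0.5472)
step 2: θ'=0.4528 (R=1.2500) → pose (0.0244, 3.6204, 0.4528)
step 3: θ'=2.4528 (R=-0.2500) → pose (-0.0252, 3.2026, 2.4528)
step 4: θ'=4.3278 (R=-1.0000) → pose (1.5374, 3.5995, 4.3278)

(1.5374, 3.5995, 4.3278)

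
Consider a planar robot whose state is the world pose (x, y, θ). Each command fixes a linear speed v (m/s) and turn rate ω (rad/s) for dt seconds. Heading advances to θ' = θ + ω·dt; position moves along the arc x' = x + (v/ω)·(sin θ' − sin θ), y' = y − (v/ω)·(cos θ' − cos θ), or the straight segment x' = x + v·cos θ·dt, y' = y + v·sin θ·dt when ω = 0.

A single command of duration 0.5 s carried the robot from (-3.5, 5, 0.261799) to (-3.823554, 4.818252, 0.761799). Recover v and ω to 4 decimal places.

Δθ = 0.761799 − 0.261799 = 0.500000
ω = Δθ/dt = 0.500000/0.5 = 1.0000
R = Δx/(sin θ' − sin θ) = -0.7500
v = R·ω = -0.7500·1.0000 = -0.7500

v = -0.7500, ω = 1.0000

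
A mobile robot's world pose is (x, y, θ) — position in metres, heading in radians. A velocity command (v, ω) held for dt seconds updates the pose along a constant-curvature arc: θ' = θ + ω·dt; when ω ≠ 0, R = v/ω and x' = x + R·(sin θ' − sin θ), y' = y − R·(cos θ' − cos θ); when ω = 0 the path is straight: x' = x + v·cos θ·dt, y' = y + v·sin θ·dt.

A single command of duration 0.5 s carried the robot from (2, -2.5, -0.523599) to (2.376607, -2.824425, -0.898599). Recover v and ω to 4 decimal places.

v = 1.0000, ω = -0.7500

Δθ = -0.898599 − -0.523599 = -0.375000
ω = Δθ/dt = -0.375000/0.5 = -0.7500
R = Δx/(sin θ' − sin θ) = -1.3333
v = R·ω = -1.3333·-0.7500 = 1.0000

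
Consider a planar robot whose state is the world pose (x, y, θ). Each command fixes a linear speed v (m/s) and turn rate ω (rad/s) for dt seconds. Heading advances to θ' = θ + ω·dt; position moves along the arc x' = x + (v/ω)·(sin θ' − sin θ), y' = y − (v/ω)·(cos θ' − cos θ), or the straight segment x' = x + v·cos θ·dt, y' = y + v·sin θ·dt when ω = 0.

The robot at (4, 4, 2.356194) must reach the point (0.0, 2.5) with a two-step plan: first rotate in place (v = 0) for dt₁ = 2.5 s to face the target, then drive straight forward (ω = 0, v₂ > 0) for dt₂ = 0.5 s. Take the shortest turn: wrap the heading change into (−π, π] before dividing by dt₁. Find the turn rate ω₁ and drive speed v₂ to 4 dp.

heading to target = atan2(2.5−4, 0−4) = -2.7828
Δθ = wrap(-2.7828 − 2.3562) = 1.1442; ω₁ = Δθ/dt₁ = 0.4577
distance = √((0−4)² + (2.5−4)²) = 4.2720; v₂ = distance/dt₂ = 8.5440

ω₁ = 0.4577, v₂ = 8.5440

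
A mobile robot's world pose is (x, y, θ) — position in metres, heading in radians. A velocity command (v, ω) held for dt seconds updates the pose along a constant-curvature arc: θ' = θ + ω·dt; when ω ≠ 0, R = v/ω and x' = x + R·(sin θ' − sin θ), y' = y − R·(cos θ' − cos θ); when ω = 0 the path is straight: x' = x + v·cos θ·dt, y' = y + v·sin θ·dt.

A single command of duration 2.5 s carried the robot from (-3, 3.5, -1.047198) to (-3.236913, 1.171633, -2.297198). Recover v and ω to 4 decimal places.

v = 1.0000, ω = -0.5000

Δθ = -2.297198 − -1.047198 = -1.250000
ω = Δθ/dt = -1.250000/2.5 = -0.5000
R = −Δy/(cos θ' − cos θ) = -2.0000
v = R·ω = -2.0000·-0.5000 = 1.0000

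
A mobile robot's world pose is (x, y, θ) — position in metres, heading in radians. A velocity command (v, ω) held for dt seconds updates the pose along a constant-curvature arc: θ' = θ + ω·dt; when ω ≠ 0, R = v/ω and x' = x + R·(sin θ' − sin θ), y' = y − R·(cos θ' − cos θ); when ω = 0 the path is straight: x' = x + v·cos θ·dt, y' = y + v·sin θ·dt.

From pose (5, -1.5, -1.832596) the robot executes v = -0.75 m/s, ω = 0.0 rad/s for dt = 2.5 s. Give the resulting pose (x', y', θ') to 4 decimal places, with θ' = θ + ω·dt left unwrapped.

θ' = -1.8326 + 0.0·2.5 = -1.8326
ω = 0 → straight: x' = 5 + -0.75·cos(-1.8326)·2.5 = 5.4853
y' = -1.5 + -0.75·sin(-1.8326)·2.5 = 0.3111

(5.4853, 0.3111, -1.8326)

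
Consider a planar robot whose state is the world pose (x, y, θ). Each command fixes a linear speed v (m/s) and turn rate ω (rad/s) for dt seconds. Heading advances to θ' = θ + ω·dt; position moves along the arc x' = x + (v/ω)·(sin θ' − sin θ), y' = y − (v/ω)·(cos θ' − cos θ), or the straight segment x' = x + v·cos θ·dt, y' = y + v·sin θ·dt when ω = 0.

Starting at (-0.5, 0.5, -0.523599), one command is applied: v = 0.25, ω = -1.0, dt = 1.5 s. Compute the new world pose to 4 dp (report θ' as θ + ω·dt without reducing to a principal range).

θ' = -0.5236 + -1.0·1.5 = -2.0236
R = v/ω = 0.25/-1.0 = -0.2500
x' = -0.5 + -0.2500·(sin -2.0236 − sin -0.5236) = -0.4002
y' = 0.5 − -0.2500·(cos -2.0236 − cos -0.5236) = 0.1741

(-0.4002, 0.1741, -2.0236)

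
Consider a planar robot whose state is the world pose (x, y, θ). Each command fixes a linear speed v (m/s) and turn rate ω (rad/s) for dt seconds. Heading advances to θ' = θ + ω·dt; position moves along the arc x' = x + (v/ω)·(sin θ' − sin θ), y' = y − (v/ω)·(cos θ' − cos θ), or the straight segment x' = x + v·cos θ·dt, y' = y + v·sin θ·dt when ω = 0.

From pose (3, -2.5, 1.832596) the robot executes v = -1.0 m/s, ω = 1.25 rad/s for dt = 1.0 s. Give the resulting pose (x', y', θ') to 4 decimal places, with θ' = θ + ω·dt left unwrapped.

(3.7256, -3.0916, 3.0826)

θ' = 1.8326 + 1.25·1.0 = 3.0826
R = v/ω = -1.0/1.25 = -0.8000
x' = 3 + -0.8000·(sin 3.0826 − sin 1.8326) = 3.7256
y' = -2.5 − -0.8000·(cos 3.0826 − cos 1.8326) = -3.0916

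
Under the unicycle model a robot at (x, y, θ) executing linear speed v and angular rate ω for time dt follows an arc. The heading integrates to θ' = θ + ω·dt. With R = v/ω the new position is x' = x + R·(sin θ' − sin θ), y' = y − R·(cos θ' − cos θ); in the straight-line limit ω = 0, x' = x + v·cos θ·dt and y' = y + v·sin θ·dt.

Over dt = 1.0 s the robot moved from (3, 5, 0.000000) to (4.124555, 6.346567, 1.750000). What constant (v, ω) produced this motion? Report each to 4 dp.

Δθ = 1.750000 − 0.000000 = 1.750000
ω = Δθ/dt = 1.750000/1.0 = 1.7500
R = −Δy/(cos θ' − cos θ) = 1.1429
v = R·ω = 1.1429·1.7500 = 2.0000

v = 2.0000, ω = 1.7500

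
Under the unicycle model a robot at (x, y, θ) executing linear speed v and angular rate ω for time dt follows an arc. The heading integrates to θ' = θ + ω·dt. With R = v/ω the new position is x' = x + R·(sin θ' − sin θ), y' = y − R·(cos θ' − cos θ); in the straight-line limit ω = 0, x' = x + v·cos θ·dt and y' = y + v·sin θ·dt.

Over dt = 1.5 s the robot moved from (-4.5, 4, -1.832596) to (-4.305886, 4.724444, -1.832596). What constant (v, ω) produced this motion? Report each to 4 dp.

Δθ = -1.832596 − -1.832596 = 0.000000
ω = Δθ/dt = 0.000000/1.5 = 0.0000
ω = 0 → v = (Δx·cos θ + Δy·sin θ)/dt = -0.5000

v = -0.5000, ω = 0.0000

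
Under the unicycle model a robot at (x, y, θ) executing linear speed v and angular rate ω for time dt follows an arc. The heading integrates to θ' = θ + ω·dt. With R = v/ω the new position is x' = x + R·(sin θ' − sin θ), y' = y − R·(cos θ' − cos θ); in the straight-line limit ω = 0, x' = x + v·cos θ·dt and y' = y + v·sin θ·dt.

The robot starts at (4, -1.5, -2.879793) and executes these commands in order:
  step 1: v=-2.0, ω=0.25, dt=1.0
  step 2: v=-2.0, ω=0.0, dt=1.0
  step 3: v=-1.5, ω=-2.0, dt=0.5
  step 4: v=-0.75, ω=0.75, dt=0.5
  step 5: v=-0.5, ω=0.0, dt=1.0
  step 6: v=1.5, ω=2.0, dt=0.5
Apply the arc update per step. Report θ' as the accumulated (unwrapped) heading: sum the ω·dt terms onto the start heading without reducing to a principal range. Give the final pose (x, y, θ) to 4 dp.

step 1: θ'=-2.6298 (R=-8.0000) → pose (5.8474, -0.7475, -2.6298)
step 2: θ'=-2.6298 (straight) → pose (7.5912, 0.2320, -2.6298)
step 3: θ'=-3.6298 (R=0.7500) → pose (8.3102, 0.2405, -3.6298)
step 4: θ'=-3.2548 (R=-1.0000) → pose (8.6663, 0.1300, -3.2548)
step 5: θ'=-3.2548 (straight) → pose (9.1631, 0.0736, -3.2548)
step 6: θ'=-2.2548 (R=0.7500) → pose (8.4971, -0.1977, -2.2548)

(8.4971, -0.1977, -2.2548)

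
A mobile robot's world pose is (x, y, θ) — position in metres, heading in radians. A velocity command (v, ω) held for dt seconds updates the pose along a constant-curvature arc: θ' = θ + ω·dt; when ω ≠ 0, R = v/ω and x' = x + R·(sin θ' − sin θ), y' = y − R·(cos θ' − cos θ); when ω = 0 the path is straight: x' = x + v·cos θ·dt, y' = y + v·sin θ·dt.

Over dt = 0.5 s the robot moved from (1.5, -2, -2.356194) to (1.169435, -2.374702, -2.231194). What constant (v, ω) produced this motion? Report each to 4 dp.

Δθ = -2.231194 − -2.356194 = 0.125000
ω = Δθ/dt = 0.125000/0.5 = 0.2500
R = −Δy/(cos θ' − cos θ) = 4.0000
v = R·ω = 4.0000·0.2500 = 1.0000

v = 1.0000, ω = 0.2500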